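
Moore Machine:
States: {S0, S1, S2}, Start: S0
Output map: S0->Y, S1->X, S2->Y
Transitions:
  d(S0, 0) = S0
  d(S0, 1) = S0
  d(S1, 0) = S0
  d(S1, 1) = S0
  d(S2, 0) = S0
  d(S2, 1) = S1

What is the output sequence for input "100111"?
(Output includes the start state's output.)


Start: S0 (output Y)
  --1--> S0 (output Y)
  --0--> S0 (output Y)
  --0--> S0 (output Y)
  --1--> S0 (output Y)
  --1--> S0 (output Y)
  --1--> S0 (output Y)

"YYYYYYY"


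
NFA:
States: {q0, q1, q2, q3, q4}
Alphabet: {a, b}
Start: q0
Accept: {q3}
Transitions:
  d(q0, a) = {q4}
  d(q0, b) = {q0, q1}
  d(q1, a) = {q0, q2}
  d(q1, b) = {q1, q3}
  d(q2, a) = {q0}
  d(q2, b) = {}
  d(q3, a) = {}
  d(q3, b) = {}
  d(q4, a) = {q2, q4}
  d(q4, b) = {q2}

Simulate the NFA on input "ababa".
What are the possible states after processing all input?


Start: {q0}
  --a--> {q4}
  --b--> {q2}
  --a--> {q0}
  --b--> {q0, q1}
  --a--> {q0, q2, q4}

{q0, q2, q4}


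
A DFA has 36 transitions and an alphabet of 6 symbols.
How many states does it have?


Each state has exactly one transition per symbol.
states = transitions / |alphabet| = 36 / 6 = 6

6


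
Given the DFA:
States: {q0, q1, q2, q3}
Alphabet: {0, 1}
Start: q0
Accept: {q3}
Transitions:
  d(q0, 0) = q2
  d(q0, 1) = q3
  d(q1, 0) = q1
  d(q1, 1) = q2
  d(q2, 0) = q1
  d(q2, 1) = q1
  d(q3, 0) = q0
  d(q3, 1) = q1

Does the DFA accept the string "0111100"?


Trace: q0 -> q2 -> q1 -> q2 -> q1 -> q2 -> q1 -> q1
Final state: q1
Accept states: {q3}

No, rejected (final state q1 is not an accept state)


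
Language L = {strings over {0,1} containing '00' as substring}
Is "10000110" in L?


'00' occurs at index 1

Yes, "10000110" is in L


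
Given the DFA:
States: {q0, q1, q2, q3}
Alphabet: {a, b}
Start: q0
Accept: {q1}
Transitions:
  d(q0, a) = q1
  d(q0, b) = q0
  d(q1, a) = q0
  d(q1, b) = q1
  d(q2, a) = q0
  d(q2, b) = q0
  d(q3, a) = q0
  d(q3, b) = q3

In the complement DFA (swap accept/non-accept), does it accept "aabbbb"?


Trace: q0 -> q1 -> q0 -> q0 -> q0 -> q0 -> q0
Final: q0
Original accept: {q1}
Complement: q0 is not in original accept

Yes, complement accepts (original rejects)


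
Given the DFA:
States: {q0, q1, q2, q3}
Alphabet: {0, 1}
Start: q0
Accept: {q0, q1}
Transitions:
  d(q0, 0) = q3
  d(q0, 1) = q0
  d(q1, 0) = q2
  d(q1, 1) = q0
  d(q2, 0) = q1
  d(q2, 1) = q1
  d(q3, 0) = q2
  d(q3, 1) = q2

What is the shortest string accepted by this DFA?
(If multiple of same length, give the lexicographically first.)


BFS by string length (lex-first path to each state shown):
  len 0: q0<-""
Found accept state at length 0.

"" (empty string)


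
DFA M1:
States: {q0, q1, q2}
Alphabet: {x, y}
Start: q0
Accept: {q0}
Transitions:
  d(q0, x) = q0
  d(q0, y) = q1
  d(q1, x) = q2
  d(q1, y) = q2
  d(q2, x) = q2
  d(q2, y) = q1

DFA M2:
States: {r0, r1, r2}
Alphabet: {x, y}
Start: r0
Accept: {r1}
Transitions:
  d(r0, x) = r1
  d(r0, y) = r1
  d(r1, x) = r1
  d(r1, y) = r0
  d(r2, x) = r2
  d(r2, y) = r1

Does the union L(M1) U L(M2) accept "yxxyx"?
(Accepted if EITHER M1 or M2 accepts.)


M1: final=q2 accepted=False
M2: final=r1 accepted=True

Yes, union accepts


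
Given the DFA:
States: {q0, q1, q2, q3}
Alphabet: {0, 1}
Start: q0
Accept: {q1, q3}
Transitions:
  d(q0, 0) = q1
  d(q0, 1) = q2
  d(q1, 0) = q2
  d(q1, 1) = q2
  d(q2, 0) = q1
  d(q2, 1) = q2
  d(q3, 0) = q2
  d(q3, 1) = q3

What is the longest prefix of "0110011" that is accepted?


Run the DFA, marking each prefix where the state is accepting:
  "" -> q0 [reject]
  "0" -> q1 [accept]
  "01" -> q2 [reject]
  "011" -> q2 [reject]
  "0110" -> q1 [accept]
  "01100" -> q2 [reject]
  "011001" -> q2 [reject]
  "0110011" -> q2 [reject]

"0110"


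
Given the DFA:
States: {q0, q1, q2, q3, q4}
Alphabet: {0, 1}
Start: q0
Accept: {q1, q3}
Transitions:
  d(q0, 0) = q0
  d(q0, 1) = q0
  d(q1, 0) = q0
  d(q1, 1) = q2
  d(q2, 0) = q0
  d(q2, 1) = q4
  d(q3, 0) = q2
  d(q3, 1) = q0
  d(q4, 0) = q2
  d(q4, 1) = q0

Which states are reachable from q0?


BFS from q0:
  layer 0: {q0}

{q0}


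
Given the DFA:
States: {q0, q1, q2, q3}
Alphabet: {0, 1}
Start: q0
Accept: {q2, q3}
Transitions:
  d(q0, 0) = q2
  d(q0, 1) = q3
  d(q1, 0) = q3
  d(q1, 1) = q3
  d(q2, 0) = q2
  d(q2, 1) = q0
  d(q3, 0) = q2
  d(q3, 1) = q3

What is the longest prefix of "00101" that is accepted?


Run the DFA, marking each prefix where the state is accepting:
  "" -> q0 [reject]
  "0" -> q2 [accept]
  "00" -> q2 [accept]
  "001" -> q0 [reject]
  "0010" -> q2 [accept]
  "00101" -> q0 [reject]

"0010"


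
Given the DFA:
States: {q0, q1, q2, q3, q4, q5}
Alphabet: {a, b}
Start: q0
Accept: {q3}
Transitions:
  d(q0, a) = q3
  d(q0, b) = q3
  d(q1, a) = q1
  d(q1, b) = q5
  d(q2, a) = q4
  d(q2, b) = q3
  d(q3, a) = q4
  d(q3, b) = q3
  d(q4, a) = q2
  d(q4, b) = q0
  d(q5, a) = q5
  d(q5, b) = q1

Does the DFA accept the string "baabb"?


Trace: q0 -> q3 -> q4 -> q2 -> q3 -> q3
Final state: q3
Accept states: {q3}

Yes, accepted (final state q3 is an accept state)


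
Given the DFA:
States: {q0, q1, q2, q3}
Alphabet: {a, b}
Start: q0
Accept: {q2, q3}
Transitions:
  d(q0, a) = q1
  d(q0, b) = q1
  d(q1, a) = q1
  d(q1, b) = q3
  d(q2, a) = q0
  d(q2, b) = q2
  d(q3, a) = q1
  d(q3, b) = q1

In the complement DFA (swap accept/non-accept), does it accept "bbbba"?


Trace: q0 -> q1 -> q3 -> q1 -> q3 -> q1
Final: q1
Original accept: {q2, q3}
Complement: q1 is not in original accept

Yes, complement accepts (original rejects)


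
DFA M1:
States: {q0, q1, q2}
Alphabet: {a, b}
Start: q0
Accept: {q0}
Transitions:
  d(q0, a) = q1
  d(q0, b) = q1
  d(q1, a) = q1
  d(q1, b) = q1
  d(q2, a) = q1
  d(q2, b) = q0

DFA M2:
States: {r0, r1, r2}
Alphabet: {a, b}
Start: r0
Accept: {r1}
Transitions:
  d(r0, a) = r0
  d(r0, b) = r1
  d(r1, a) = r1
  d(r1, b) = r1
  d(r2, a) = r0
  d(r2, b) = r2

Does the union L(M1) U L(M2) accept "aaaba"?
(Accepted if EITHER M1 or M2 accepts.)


M1: final=q1 accepted=False
M2: final=r1 accepted=True

Yes, union accepts


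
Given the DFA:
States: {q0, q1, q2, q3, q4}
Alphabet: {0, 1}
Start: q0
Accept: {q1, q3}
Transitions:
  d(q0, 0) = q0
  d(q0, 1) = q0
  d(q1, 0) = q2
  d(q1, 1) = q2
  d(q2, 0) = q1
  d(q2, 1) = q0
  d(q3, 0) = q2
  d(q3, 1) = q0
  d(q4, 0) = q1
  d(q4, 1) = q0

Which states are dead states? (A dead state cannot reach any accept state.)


Forward reachability from each state:
  q0 -> reaches {q0}, no accept state (dead)
  q1 -> reaches accept state q1 (live)
  q2 -> reaches accept state q1 (live)
  q3 -> reaches accept state q1 (live)
  q4 -> reaches accept state q1 (live)

{q0}


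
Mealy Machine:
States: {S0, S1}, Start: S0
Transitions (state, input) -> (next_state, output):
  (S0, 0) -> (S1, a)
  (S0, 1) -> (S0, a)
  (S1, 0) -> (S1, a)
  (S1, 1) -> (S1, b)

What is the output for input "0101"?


Step-by-step:
  (S0, 0) -> (S1, a)
  (S1, 1) -> (S1, b)
  (S1, 0) -> (S1, a)
  (S1, 1) -> (S1, b)

"abab"


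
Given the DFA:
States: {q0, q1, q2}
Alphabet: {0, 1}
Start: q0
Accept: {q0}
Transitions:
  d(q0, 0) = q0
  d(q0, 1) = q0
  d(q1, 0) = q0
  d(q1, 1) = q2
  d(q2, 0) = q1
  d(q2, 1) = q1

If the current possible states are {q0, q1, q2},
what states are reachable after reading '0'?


Apply transition on '0' from each current state:
  d(q0, 0) = q0
  d(q1, 0) = q0
  d(q2, 0) = q1

{q0, q1}


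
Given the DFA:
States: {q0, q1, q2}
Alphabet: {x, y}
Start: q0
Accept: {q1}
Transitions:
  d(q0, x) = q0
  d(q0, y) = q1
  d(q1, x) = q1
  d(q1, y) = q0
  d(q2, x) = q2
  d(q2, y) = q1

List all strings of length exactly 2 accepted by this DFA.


All strings of length 2: 4 total
Accepted: 2

"xy", "yx"


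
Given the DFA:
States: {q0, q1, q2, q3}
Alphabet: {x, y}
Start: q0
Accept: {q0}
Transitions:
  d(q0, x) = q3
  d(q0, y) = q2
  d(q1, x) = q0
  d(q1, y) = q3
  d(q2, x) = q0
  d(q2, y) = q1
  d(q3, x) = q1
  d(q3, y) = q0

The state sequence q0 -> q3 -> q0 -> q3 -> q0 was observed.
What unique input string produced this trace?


Trace back each transition to find the symbol:
  q0 --[x]--> q3
  q3 --[y]--> q0
  q0 --[x]--> q3
  q3 --[y]--> q0

"xyxy"


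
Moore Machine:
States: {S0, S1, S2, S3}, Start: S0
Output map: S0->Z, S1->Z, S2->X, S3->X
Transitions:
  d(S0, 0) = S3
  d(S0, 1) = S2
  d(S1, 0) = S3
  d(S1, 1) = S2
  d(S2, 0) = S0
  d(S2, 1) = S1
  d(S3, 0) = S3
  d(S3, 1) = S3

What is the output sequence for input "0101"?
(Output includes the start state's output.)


Start: S0 (output Z)
  --0--> S3 (output X)
  --1--> S3 (output X)
  --0--> S3 (output X)
  --1--> S3 (output X)

"ZXXXX"


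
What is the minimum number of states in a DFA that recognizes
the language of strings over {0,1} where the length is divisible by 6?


States track (length) mod 6.
Need 6 states: one per remainder 0..5; accept = remainder 0.

6


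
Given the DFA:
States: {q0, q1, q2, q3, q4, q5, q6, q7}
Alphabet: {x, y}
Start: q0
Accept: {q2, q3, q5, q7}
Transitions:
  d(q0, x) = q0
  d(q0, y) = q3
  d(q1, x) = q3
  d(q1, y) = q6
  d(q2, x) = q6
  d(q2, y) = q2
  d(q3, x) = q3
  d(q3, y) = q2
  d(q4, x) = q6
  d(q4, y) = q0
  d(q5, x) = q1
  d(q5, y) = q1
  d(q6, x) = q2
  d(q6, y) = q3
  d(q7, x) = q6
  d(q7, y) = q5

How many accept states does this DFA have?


Accept states listed: {q2, q3, q5, q7}
Counting: q2(1) q3(2) q5(3) q7(4)

4


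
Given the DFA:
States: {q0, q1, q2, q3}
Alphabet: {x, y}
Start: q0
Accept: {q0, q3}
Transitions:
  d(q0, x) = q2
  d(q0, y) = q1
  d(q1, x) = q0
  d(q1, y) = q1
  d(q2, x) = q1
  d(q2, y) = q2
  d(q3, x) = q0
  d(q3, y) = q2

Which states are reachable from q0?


BFS from q0:
  layer 0: {q0}
  layer 1: {q1, q2}

{q0, q1, q2}


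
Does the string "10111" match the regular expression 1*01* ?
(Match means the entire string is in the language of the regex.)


|string| = 5; first = '1'; last = '1'

Yes, "10111" matches 1*01*


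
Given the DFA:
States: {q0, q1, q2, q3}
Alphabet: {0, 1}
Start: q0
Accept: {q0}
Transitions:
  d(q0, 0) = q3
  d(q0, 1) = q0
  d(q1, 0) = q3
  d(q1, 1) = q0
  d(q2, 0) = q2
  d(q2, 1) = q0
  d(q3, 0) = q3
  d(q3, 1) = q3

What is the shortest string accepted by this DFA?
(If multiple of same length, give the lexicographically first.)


BFS by string length (lex-first path to each state shown):
  len 0: q0<-""
Found accept state at length 0.

"" (empty string)


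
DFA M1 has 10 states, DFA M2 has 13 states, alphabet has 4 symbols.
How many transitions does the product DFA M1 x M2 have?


Product DFA has 10 * 13 = 130 states.
Each has 4 transitions: 130 * 4 = 520

520


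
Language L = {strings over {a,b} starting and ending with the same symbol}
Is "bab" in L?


first = 'b', last = 'b'

Yes, "bab" is in L


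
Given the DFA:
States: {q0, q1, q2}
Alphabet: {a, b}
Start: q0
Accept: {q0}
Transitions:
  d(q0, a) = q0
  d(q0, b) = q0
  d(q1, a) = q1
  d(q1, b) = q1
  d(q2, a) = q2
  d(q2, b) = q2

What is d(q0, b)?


Looking up transition d(q0, b)

q0


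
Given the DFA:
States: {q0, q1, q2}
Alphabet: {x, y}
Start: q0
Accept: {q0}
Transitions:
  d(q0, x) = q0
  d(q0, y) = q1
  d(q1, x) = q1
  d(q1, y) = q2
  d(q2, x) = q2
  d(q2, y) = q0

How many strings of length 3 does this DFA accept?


Enumerating all length-3 strings:
  "xxx" -> q0 [accept]
  "xxy" -> q1 [reject]
  "xyx" -> q1 [reject]
  "xyy" -> q2 [reject]
  "yxx" -> q1 [reject]
  "yxy" -> q2 [reject]
  "yyx" -> q2 [reject]
  "yyy" -> q0 [accept]

2 out of 8


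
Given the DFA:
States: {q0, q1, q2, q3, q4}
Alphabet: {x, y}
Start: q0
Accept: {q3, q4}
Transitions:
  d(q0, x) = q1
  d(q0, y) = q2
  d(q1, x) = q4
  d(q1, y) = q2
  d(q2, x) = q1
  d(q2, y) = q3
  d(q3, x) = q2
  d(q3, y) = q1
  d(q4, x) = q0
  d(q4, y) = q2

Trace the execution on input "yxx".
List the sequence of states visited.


Input: yxx
d(q0, y) = q2
d(q2, x) = q1
d(q1, x) = q4


q0 -> q2 -> q1 -> q4


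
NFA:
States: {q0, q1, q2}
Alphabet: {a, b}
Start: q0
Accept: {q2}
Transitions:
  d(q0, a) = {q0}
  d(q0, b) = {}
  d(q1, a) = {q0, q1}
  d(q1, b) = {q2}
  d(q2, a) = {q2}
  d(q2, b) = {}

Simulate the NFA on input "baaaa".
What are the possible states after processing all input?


Start: {q0}
  --b--> {}
  --a--> {}
  --a--> {}
  --a--> {}
  --a--> {}

{} (empty set, no valid transitions)


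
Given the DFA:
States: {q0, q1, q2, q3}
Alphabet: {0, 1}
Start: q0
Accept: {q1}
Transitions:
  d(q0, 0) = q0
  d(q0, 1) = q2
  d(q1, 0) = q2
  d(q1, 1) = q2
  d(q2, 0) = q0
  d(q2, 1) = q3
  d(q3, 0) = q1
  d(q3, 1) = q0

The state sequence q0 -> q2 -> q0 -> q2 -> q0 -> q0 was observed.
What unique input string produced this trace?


Trace back each transition to find the symbol:
  q0 --[1]--> q2
  q2 --[0]--> q0
  q0 --[1]--> q2
  q2 --[0]--> q0
  q0 --[0]--> q0

"10100"


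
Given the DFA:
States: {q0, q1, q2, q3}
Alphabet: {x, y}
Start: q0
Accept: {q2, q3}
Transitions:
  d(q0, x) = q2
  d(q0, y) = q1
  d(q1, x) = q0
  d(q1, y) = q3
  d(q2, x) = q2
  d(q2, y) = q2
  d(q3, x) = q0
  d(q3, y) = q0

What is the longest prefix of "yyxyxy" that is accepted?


Run the DFA, marking each prefix where the state is accepting:
  "" -> q0 [reject]
  "y" -> q1 [reject]
  "yy" -> q3 [accept]
  "yyx" -> q0 [reject]
  "yyxy" -> q1 [reject]
  "yyxyx" -> q0 [reject]
  "yyxyxy" -> q1 [reject]

"yy"


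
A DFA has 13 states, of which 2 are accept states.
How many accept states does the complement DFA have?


Complement swaps accept and non-accept states.
13 - 2 = 11

11


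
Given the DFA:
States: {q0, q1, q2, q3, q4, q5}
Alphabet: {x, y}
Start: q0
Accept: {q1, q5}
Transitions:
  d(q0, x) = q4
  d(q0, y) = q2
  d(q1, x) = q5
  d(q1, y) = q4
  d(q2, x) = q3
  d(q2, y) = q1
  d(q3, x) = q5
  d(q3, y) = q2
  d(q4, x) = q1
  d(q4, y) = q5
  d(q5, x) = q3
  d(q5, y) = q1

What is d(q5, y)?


Looking up transition d(q5, y)

q1


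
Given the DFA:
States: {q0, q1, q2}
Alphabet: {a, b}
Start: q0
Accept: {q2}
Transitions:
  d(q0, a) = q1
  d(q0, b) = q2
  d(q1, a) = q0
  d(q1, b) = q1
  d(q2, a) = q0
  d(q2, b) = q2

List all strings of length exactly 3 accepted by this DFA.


All strings of length 3: 8 total
Accepted: 3

"aab", "bab", "bbb"


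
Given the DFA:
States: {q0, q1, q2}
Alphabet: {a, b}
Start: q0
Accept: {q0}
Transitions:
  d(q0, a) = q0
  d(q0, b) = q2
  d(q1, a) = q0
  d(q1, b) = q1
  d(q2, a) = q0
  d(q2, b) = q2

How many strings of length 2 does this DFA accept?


Enumerating all length-2 strings:
  "aa" -> q0 [accept]
  "ab" -> q2 [reject]
  "ba" -> q0 [accept]
  "bb" -> q2 [reject]

2 out of 4


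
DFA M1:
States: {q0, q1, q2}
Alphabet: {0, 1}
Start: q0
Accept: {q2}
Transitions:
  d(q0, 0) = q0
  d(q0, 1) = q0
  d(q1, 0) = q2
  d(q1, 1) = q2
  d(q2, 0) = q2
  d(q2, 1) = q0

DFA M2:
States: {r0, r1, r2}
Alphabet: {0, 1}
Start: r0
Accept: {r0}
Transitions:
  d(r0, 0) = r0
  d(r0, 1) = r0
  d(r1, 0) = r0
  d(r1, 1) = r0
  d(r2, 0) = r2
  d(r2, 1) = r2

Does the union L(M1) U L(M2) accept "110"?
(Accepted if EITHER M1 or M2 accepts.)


M1: final=q0 accepted=False
M2: final=r0 accepted=True

Yes, union accepts


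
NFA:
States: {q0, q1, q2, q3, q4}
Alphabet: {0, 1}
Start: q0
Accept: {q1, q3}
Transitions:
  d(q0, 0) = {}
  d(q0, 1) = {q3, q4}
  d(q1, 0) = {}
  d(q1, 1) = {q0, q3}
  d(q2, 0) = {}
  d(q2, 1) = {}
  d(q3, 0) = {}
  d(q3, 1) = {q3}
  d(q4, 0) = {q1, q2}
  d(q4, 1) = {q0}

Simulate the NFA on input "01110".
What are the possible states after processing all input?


Start: {q0}
  --0--> {}
  --1--> {}
  --1--> {}
  --1--> {}
  --0--> {}

{} (empty set, no valid transitions)


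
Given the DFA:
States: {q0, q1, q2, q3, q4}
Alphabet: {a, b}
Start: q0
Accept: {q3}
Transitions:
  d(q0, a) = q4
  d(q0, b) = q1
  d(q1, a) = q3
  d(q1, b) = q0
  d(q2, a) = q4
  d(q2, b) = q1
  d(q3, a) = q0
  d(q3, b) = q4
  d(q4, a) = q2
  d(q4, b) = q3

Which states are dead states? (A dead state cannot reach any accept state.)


Forward reachability from each state:
  q0 -> reaches accept state q3 (live)
  q1 -> reaches accept state q3 (live)
  q2 -> reaches accept state q3 (live)
  q3 -> reaches accept state q3 (live)
  q4 -> reaches accept state q3 (live)

None (all states can reach an accept state)


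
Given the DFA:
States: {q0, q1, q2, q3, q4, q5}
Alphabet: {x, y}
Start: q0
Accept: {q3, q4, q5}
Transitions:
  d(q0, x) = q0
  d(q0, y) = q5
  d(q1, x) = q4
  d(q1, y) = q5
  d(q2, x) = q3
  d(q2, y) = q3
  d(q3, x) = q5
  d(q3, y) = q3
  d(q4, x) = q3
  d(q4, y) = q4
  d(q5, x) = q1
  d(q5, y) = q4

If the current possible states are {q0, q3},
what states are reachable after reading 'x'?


Apply transition on 'x' from each current state:
  d(q0, x) = q0
  d(q3, x) = q5

{q0, q5}


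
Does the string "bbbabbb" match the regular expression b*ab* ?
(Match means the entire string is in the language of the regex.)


|string| = 7; first = 'b'; last = 'b'

Yes, "bbbabbb" matches b*ab*


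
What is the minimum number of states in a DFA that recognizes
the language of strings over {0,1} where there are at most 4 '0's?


States: count = 0, 1, ..., 4 (all accepting; 5 states), plus a dead state for count > 4.
Total: 5 + 1 = 6.

6


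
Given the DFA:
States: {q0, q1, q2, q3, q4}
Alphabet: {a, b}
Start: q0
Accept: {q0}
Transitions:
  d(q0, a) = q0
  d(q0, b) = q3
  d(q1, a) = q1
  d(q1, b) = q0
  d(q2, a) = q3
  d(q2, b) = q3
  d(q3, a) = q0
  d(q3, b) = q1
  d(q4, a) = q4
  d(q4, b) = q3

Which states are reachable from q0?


BFS from q0:
  layer 0: {q0}
  layer 1: {q3}
  layer 2: {q1}

{q0, q1, q3}


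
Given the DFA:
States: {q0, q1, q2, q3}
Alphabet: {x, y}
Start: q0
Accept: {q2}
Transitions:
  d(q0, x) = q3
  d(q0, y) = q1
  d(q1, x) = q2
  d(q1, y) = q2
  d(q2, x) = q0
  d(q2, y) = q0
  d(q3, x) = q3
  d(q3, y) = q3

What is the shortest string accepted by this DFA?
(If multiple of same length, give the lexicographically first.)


BFS by string length (lex-first path to each state shown):
  len 0: q0<-""
  len 1: q1<-"y", q3<-"x"
  len 2: q2<-"yx", q3<-"xx"
Found accept state at length 2.

"yx"


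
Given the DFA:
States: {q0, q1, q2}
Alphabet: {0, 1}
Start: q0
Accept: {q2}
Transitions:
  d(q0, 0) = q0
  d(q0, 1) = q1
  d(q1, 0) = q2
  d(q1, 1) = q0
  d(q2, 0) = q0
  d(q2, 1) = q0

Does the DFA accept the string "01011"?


Trace: q0 -> q0 -> q1 -> q2 -> q0 -> q1
Final state: q1
Accept states: {q2}

No, rejected (final state q1 is not an accept state)


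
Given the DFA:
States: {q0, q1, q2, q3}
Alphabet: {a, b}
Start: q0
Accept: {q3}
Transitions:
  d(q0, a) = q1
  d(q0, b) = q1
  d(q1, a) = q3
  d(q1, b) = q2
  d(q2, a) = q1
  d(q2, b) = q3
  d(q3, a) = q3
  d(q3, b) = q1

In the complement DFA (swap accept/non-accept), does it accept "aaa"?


Trace: q0 -> q1 -> q3 -> q3
Final: q3
Original accept: {q3}
Complement: q3 is in original accept

No, complement rejects (original accepts)


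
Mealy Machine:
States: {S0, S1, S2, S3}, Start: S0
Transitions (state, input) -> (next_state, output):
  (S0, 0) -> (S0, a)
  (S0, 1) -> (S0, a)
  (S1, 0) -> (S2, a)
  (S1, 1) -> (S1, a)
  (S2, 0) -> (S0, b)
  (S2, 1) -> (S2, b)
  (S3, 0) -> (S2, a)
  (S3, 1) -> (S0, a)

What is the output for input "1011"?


Step-by-step:
  (S0, 1) -> (S0, a)
  (S0, 0) -> (S0, a)
  (S0, 1) -> (S0, a)
  (S0, 1) -> (S0, a)

"aaaa"


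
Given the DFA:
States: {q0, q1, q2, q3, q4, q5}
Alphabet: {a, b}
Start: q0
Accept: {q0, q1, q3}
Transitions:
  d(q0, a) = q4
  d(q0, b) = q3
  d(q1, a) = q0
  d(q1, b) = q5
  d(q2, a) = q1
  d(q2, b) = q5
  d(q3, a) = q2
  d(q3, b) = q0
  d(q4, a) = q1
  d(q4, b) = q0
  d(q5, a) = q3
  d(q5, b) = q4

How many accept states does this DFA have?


Accept states listed: {q0, q1, q3}
Counting: q0(1) q1(2) q3(3)

3


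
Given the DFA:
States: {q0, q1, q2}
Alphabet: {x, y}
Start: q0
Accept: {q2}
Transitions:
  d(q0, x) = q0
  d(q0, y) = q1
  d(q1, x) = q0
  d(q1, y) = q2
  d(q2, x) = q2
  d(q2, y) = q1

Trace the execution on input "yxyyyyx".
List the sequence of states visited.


Input: yxyyyyx
d(q0, y) = q1
d(q1, x) = q0
d(q0, y) = q1
d(q1, y) = q2
d(q2, y) = q1
d(q1, y) = q2
d(q2, x) = q2


q0 -> q1 -> q0 -> q1 -> q2 -> q1 -> q2 -> q2


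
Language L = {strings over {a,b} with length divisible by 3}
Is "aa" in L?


length = 2; 2 mod 3 = 2

No, "aa" is not in L


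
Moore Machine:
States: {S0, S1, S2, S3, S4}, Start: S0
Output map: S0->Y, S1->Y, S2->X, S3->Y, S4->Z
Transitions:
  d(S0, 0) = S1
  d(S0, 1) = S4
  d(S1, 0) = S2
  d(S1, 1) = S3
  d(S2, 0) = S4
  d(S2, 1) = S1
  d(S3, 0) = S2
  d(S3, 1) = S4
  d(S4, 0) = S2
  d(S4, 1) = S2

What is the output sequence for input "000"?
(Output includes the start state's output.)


Start: S0 (output Y)
  --0--> S1 (output Y)
  --0--> S2 (output X)
  --0--> S4 (output Z)

"YYXZ"


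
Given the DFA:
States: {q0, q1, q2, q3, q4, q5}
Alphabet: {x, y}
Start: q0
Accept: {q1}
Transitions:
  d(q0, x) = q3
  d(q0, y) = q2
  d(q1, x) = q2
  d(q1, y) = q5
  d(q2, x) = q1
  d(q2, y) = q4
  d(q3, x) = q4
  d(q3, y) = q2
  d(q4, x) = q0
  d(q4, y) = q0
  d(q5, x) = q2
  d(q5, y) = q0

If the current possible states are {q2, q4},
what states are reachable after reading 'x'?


Apply transition on 'x' from each current state:
  d(q2, x) = q1
  d(q4, x) = q0

{q0, q1}


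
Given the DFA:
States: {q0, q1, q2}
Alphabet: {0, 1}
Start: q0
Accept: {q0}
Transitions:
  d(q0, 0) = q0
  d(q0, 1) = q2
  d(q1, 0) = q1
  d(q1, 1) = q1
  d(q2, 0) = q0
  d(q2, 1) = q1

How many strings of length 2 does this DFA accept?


Enumerating all length-2 strings:
  "00" -> q0 [accept]
  "01" -> q2 [reject]
  "10" -> q0 [accept]
  "11" -> q1 [reject]

2 out of 4


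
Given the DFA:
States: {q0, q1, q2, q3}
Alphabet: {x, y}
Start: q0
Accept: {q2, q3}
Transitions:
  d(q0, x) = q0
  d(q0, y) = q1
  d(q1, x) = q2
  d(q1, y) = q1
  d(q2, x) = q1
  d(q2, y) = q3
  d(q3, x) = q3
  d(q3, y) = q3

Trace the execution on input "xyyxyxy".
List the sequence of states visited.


Input: xyyxyxy
d(q0, x) = q0
d(q0, y) = q1
d(q1, y) = q1
d(q1, x) = q2
d(q2, y) = q3
d(q3, x) = q3
d(q3, y) = q3


q0 -> q0 -> q1 -> q1 -> q2 -> q3 -> q3 -> q3


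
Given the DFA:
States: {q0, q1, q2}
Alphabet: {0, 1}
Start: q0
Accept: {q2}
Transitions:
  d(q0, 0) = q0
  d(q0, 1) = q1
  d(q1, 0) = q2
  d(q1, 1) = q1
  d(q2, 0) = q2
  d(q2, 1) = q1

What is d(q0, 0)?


Looking up transition d(q0, 0)

q0


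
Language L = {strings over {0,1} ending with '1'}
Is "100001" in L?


last symbol = '1'

Yes, "100001" is in L


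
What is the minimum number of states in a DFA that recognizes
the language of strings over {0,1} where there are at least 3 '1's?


States: count = 0, 1, ..., 2, and a final '>= 3' state.
Total: 3 + 1 = 4. Accept = '>= 3' state.

4


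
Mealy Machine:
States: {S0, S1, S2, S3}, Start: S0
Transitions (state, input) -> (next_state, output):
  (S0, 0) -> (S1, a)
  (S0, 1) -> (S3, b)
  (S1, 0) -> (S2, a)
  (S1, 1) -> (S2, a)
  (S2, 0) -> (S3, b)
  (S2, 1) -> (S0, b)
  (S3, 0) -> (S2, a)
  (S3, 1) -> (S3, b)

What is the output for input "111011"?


Step-by-step:
  (S0, 1) -> (S3, b)
  (S3, 1) -> (S3, b)
  (S3, 1) -> (S3, b)
  (S3, 0) -> (S2, a)
  (S2, 1) -> (S0, b)
  (S0, 1) -> (S3, b)

"bbbabb"


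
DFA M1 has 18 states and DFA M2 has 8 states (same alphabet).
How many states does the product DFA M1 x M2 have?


Product construction pairs every M1 state with every M2 state.
18 * 8 = 144

144


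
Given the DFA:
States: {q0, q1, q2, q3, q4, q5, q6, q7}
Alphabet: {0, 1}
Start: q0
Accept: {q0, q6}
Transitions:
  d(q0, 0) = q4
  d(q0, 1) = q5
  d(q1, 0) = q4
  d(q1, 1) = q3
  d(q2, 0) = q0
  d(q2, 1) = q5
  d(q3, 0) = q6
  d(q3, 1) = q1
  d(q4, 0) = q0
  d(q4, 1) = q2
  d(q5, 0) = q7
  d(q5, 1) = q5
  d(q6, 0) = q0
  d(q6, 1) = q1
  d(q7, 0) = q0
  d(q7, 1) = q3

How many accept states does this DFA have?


Accept states listed: {q0, q6}
Counting: q0(1) q6(2)

2


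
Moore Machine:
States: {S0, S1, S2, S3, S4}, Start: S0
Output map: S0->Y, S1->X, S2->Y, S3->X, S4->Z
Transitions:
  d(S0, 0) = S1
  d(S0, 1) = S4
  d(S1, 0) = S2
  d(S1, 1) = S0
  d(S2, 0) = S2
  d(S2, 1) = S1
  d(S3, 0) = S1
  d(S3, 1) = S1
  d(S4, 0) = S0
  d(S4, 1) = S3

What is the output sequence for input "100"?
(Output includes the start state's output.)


Start: S0 (output Y)
  --1--> S4 (output Z)
  --0--> S0 (output Y)
  --0--> S1 (output X)

"YZYX"


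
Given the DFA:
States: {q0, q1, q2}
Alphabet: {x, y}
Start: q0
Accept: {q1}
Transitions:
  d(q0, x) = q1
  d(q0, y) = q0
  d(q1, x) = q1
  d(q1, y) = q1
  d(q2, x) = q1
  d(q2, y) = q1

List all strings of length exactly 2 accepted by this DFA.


All strings of length 2: 4 total
Accepted: 3

"xx", "xy", "yx"


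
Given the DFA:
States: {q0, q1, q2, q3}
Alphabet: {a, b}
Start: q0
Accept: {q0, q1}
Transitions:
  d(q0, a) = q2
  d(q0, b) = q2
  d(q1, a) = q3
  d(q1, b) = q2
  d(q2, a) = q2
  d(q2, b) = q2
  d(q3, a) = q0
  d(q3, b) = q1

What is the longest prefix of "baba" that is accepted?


Run the DFA, marking each prefix where the state is accepting:
  "" -> q0 [accept]
  "b" -> q2 [reject]
  "ba" -> q2 [reject]
  "bab" -> q2 [reject]
  "baba" -> q2 [reject]

""


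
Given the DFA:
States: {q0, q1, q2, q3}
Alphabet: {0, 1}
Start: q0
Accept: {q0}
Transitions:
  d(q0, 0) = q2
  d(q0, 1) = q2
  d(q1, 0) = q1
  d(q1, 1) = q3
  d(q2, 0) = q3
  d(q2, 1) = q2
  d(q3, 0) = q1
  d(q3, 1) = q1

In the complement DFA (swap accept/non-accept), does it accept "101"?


Trace: q0 -> q2 -> q3 -> q1
Final: q1
Original accept: {q0}
Complement: q1 is not in original accept

Yes, complement accepts (original rejects)


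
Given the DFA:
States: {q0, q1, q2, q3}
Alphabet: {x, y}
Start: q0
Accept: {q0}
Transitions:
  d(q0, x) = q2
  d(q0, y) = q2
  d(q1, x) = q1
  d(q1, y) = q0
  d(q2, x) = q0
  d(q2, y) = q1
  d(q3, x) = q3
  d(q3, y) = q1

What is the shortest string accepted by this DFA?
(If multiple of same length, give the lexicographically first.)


BFS by string length (lex-first path to each state shown):
  len 0: q0<-""
Found accept state at length 0.

"" (empty string)


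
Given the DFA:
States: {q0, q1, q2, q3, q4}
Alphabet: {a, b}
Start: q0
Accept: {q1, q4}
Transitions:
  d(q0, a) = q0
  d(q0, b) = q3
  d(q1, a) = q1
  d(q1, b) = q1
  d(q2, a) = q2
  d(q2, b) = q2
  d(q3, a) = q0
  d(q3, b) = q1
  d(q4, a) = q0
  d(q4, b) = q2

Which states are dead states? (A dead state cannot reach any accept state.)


Forward reachability from each state:
  q0 -> reaches accept state q1 (live)
  q1 -> reaches accept state q1 (live)
  q2 -> reaches {q2}, no accept state (dead)
  q3 -> reaches accept state q1 (live)
  q4 -> reaches accept state q1 (live)

{q2}


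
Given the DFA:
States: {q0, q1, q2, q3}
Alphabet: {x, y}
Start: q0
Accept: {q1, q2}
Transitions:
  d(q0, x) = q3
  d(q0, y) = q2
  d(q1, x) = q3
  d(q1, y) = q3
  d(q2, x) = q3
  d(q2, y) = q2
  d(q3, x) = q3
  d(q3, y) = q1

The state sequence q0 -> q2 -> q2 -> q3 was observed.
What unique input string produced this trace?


Trace back each transition to find the symbol:
  q0 --[y]--> q2
  q2 --[y]--> q2
  q2 --[x]--> q3

"yyx"


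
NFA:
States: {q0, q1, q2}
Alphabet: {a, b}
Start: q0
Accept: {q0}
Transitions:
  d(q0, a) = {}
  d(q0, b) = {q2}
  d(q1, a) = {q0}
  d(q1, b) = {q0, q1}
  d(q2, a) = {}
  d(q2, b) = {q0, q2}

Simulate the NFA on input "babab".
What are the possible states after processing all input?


Start: {q0}
  --b--> {q2}
  --a--> {}
  --b--> {}
  --a--> {}
  --b--> {}

{} (empty set, no valid transitions)


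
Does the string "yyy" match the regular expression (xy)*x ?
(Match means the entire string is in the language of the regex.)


|string| = 3; first = 'y'; last = 'y'

No, "yyy" does not match (xy)*x


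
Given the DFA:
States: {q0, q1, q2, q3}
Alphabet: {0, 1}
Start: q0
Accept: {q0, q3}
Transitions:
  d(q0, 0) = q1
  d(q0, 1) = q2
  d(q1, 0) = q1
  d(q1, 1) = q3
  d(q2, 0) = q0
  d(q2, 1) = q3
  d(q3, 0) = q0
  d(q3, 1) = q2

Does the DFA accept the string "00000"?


Trace: q0 -> q1 -> q1 -> q1 -> q1 -> q1
Final state: q1
Accept states: {q0, q3}

No, rejected (final state q1 is not an accept state)


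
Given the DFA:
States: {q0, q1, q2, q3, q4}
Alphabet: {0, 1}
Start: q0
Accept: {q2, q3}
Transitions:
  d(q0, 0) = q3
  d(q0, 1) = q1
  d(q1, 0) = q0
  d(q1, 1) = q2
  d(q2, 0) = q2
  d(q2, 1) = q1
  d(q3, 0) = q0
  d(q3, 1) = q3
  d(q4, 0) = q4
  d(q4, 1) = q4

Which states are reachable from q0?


BFS from q0:
  layer 0: {q0}
  layer 1: {q1, q3}
  layer 2: {q2}

{q0, q1, q2, q3}


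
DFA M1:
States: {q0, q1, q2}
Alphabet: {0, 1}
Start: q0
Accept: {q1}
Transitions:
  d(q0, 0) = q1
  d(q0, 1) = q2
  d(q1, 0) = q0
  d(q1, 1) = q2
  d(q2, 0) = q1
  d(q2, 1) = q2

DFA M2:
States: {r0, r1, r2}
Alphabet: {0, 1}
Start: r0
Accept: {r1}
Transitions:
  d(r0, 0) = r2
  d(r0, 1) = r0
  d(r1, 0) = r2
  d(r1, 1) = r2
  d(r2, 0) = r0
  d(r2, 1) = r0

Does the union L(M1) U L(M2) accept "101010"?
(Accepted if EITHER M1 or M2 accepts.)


M1: final=q1 accepted=True
M2: final=r2 accepted=False

Yes, union accepts


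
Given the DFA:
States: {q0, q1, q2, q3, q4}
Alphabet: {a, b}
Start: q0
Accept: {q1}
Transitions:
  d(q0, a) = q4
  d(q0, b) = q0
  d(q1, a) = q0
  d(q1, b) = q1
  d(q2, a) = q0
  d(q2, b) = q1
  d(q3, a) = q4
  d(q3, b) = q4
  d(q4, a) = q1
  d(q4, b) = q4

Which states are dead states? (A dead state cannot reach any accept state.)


Forward reachability from each state:
  q0 -> reaches accept state q1 (live)
  q1 -> reaches accept state q1 (live)
  q2 -> reaches accept state q1 (live)
  q3 -> reaches accept state q1 (live)
  q4 -> reaches accept state q1 (live)

None (all states can reach an accept state)


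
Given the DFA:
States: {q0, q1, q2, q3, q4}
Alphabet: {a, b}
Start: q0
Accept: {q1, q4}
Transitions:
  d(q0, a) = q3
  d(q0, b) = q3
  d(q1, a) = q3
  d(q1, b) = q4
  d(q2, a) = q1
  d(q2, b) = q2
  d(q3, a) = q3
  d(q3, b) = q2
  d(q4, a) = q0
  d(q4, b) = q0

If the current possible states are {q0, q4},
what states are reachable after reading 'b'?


Apply transition on 'b' from each current state:
  d(q0, b) = q3
  d(q4, b) = q0

{q0, q3}


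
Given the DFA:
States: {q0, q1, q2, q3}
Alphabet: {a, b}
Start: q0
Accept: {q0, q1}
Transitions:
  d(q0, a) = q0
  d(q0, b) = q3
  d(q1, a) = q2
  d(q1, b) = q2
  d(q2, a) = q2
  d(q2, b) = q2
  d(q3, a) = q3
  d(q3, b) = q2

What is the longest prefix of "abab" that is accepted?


Run the DFA, marking each prefix where the state is accepting:
  "" -> q0 [accept]
  "a" -> q0 [accept]
  "ab" -> q3 [reject]
  "aba" -> q3 [reject]
  "abab" -> q2 [reject]

"a"


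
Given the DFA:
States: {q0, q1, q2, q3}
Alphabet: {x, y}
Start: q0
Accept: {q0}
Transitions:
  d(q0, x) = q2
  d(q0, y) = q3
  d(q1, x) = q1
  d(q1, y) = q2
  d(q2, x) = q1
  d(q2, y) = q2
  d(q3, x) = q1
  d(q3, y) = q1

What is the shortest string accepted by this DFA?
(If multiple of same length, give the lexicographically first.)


BFS by string length (lex-first path to each state shown):
  len 0: q0<-""
Found accept state at length 0.

"" (empty string)


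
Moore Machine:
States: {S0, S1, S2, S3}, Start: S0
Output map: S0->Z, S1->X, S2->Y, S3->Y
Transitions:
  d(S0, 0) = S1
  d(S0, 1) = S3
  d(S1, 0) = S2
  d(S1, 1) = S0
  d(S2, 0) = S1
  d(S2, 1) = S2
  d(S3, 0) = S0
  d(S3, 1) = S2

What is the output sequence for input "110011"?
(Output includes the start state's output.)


Start: S0 (output Z)
  --1--> S3 (output Y)
  --1--> S2 (output Y)
  --0--> S1 (output X)
  --0--> S2 (output Y)
  --1--> S2 (output Y)
  --1--> S2 (output Y)

"ZYYXYYY"


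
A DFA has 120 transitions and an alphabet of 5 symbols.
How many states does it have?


Each state has exactly one transition per symbol.
states = transitions / |alphabet| = 120 / 5 = 24

24


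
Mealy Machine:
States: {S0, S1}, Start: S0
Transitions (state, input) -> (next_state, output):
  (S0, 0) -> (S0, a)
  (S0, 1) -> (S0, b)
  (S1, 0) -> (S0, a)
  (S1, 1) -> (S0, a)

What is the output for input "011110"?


Step-by-step:
  (S0, 0) -> (S0, a)
  (S0, 1) -> (S0, b)
  (S0, 1) -> (S0, b)
  (S0, 1) -> (S0, b)
  (S0, 1) -> (S0, b)
  (S0, 0) -> (S0, a)

"abbbba"


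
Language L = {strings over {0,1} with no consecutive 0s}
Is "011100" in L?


'00' occurs at index 4

No, "011100" is not in L


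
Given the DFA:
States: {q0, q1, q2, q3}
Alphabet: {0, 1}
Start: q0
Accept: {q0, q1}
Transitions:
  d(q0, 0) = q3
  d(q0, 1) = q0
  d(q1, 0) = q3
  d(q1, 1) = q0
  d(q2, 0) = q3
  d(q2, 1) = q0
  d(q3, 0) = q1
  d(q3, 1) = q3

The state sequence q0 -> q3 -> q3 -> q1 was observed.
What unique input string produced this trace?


Trace back each transition to find the symbol:
  q0 --[0]--> q3
  q3 --[1]--> q3
  q3 --[0]--> q1

"010"


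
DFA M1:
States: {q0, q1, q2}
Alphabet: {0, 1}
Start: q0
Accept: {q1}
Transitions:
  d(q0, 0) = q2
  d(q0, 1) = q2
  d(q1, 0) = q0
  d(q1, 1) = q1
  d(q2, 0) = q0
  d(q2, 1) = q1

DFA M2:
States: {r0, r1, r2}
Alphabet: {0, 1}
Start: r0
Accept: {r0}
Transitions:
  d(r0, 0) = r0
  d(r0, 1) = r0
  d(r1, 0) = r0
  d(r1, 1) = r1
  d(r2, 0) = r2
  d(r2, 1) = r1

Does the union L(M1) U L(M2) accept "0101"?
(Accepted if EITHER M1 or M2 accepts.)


M1: final=q2 accepted=False
M2: final=r0 accepted=True

Yes, union accepts


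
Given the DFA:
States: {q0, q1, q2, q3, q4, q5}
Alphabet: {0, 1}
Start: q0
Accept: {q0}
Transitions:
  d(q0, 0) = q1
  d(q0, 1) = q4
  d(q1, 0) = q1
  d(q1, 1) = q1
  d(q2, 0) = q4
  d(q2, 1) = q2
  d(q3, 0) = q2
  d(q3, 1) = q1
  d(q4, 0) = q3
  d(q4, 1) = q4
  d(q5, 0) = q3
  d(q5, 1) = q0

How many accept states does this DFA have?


Accept states listed: {q0}
Counting: q0(1)

1


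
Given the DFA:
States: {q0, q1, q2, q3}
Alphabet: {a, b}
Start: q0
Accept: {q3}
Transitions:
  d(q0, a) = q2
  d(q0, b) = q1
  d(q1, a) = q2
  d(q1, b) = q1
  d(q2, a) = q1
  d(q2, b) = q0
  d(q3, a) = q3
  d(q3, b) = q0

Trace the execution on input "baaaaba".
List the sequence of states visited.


Input: baaaaba
d(q0, b) = q1
d(q1, a) = q2
d(q2, a) = q1
d(q1, a) = q2
d(q2, a) = q1
d(q1, b) = q1
d(q1, a) = q2


q0 -> q1 -> q2 -> q1 -> q2 -> q1 -> q1 -> q2


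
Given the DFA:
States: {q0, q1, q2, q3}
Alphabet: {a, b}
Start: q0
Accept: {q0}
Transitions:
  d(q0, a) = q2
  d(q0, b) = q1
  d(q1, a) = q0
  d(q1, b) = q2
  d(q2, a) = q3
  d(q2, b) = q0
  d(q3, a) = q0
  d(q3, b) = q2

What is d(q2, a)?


Looking up transition d(q2, a)

q3


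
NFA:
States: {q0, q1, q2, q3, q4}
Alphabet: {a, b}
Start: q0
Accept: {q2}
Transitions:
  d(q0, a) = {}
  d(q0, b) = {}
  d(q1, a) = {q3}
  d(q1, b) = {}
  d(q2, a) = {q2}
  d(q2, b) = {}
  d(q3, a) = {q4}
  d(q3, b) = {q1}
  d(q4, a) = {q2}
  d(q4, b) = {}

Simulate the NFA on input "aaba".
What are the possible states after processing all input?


Start: {q0}
  --a--> {}
  --a--> {}
  --b--> {}
  --a--> {}

{} (empty set, no valid transitions)


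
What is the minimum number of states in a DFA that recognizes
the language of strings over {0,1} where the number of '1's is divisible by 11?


States track (count of '1') mod 11.
Need 11 states: one per remainder 0..10; accept = remainder 0.

11


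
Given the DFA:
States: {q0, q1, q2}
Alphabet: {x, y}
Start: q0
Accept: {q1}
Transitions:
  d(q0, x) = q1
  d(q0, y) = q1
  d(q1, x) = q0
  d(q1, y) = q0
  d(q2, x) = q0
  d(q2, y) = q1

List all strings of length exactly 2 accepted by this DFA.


All strings of length 2: 4 total
Accepted: 0

None


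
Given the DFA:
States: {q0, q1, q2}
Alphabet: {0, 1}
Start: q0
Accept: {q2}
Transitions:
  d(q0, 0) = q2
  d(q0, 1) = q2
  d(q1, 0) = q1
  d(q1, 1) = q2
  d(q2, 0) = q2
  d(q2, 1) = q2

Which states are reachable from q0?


BFS from q0:
  layer 0: {q0}
  layer 1: {q2}

{q0, q2}


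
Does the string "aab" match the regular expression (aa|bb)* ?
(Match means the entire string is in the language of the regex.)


|string| = 3; first = 'a'; last = 'b'

No, "aab" does not match (aa|bb)*


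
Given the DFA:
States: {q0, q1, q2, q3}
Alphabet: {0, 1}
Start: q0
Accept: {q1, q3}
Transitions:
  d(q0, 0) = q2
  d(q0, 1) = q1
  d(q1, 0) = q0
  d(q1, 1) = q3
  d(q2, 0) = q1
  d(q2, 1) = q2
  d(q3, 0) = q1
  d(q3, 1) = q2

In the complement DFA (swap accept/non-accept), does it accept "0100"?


Trace: q0 -> q2 -> q2 -> q1 -> q0
Final: q0
Original accept: {q1, q3}
Complement: q0 is not in original accept

Yes, complement accepts (original rejects)


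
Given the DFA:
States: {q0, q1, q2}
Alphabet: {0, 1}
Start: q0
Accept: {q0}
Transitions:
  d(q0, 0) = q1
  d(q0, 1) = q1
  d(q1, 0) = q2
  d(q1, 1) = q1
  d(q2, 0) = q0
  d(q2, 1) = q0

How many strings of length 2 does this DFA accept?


Enumerating all length-2 strings:
  "00" -> q2 [reject]
  "01" -> q1 [reject]
  "10" -> q2 [reject]
  "11" -> q1 [reject]

0 out of 4


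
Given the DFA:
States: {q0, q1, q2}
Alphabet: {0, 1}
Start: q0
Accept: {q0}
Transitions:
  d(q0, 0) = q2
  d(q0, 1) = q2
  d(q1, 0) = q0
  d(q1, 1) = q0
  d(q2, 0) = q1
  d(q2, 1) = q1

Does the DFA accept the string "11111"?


Trace: q0 -> q2 -> q1 -> q0 -> q2 -> q1
Final state: q1
Accept states: {q0}

No, rejected (final state q1 is not an accept state)


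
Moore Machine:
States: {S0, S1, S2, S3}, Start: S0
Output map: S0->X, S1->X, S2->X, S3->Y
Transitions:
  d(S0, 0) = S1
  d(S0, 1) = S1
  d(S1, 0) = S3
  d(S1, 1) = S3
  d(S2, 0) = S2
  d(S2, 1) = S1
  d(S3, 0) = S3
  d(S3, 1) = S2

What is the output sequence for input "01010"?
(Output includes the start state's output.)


Start: S0 (output X)
  --0--> S1 (output X)
  --1--> S3 (output Y)
  --0--> S3 (output Y)
  --1--> S2 (output X)
  --0--> S2 (output X)

"XXYYXX"


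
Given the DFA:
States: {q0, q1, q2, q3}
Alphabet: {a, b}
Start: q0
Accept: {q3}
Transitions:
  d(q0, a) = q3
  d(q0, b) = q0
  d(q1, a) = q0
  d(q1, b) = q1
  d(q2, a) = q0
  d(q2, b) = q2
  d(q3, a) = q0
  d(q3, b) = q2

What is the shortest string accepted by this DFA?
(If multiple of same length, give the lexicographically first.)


BFS by string length (lex-first path to each state shown):
  len 0: q0<-""
  len 1: q0<-"b", q3<-"a"
Found accept state at length 1.

"a"


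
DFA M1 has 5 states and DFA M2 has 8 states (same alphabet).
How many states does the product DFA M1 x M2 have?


Product construction pairs every M1 state with every M2 state.
5 * 8 = 40

40


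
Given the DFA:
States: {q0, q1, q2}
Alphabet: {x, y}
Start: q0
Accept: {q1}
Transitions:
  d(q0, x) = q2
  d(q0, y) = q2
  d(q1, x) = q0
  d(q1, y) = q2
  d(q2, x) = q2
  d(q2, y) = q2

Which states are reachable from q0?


BFS from q0:
  layer 0: {q0}
  layer 1: {q2}

{q0, q2}


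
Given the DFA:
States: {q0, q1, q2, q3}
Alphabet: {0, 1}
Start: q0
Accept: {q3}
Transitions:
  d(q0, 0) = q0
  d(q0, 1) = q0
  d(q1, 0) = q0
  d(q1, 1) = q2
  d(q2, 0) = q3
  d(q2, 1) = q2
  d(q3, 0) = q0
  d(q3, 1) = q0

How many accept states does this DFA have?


Accept states listed: {q3}
Counting: q3(1)

1


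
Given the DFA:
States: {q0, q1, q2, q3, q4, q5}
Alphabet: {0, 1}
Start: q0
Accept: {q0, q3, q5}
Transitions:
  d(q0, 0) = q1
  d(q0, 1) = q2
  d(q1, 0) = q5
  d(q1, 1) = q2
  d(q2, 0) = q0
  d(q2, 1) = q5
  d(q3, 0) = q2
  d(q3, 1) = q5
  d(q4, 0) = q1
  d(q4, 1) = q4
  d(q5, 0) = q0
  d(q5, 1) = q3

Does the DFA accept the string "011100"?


Trace: q0 -> q1 -> q2 -> q5 -> q3 -> q2 -> q0
Final state: q0
Accept states: {q0, q3, q5}

Yes, accepted (final state q0 is an accept state)


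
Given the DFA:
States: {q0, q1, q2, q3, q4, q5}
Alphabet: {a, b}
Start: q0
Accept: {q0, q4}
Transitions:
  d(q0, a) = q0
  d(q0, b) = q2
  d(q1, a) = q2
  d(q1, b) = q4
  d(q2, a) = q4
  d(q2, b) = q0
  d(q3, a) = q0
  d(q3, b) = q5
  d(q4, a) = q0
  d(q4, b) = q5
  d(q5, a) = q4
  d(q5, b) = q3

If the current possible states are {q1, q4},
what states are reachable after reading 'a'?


Apply transition on 'a' from each current state:
  d(q1, a) = q2
  d(q4, a) = q0

{q0, q2}


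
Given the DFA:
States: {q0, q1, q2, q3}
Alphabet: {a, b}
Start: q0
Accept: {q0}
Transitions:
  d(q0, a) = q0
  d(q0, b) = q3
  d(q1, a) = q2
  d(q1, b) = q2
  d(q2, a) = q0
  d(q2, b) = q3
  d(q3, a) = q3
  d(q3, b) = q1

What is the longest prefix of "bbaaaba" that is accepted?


Run the DFA, marking each prefix where the state is accepting:
  "" -> q0 [accept]
  "b" -> q3 [reject]
  "bb" -> q1 [reject]
  "bba" -> q2 [reject]
  "bbaa" -> q0 [accept]
  "bbaaa" -> q0 [accept]
  "bbaaab" -> q3 [reject]
  "bbaaaba" -> q3 [reject]

"bbaaa"
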